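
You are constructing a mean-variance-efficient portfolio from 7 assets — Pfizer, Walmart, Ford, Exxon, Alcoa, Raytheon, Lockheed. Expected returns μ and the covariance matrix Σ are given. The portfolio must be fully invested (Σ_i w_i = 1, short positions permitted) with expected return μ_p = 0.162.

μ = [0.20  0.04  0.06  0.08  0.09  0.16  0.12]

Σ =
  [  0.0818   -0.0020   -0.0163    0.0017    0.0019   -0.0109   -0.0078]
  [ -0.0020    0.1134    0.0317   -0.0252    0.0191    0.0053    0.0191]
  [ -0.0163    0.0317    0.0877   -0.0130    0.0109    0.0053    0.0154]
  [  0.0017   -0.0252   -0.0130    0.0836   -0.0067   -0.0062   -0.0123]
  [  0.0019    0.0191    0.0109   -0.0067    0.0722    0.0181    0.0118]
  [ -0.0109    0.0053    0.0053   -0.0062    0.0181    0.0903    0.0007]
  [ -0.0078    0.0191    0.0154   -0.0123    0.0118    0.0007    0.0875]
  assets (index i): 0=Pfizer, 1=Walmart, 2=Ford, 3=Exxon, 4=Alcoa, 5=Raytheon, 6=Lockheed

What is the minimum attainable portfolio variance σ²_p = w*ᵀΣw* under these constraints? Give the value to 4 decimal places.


x=Σ⁻¹μ = [3.0392  0.0256  1.0065  1.4792  0.3579  2.0956  1.6025]
y=Σ⁻¹𝟙 = [16.7434  6.4323  11.3970  18.3935  6.9173  11.8394  11.0692]
a=μᵀx=1.347388  b=𝟙ᵀx=9.606437  c=𝟙ᵀy=82.792088  D=ac−b²=19.269399
λ₁=(c·0.162−b)/D = (82.792088·0.162−9.606437)/19.269399 = 0.197509
λ₂=(a−b·0.162)/D = (1.347388−9.606437·0.162)/19.269399 = -0.010839
w* = 0.197509·x + -0.010839·y:
  w_0 = 0.197509·3.0392 + -0.010839·16.7434 = 0.4188  (Pfizer)
  w_1 = 0.197509·0.0256 + -0.010839·6.4323 = -0.0647  (Walmart)
  w_2 = 0.197509·1.0065 + -0.010839·11.3970 = 0.0753  (Ford)
  w_3 = 0.197509·1.4792 + -0.010839·18.3935 = 0.0928  (Exxon)
  w_4 = 0.197509·0.3579 + -0.010839·6.9173 = -0.0043  (Alcoa)
  w_5 = 0.197509·2.0956 + -0.010839·11.8394 = 0.2856  (Raytheon)
  w_6 = 0.197509·1.6025 + -0.010839·11.0692 = 0.1965  (Lockheed)
Σw_i=1.0000  μᵀw=0.1620
σ²=wᵀΣw=λ₁·μ_p+λ₂ = 0.197509·0.162 + -0.010839 = 0.021158 ≈ 0.0212

0.0212


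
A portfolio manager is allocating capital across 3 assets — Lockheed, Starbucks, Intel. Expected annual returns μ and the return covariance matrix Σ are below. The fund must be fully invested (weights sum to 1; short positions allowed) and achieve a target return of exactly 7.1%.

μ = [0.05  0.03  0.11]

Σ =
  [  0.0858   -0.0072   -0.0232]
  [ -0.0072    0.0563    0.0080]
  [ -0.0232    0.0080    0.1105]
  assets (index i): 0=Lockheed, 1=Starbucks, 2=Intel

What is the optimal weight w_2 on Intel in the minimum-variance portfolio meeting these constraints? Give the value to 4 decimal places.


0.4220

u=Σ⁻¹μ = [0.9365  0.4883  1.1567]
v=Σ⁻¹𝟙 = [16.1958  18.2519  11.1288]
a=μᵀu=0.188715  b=𝟙ᵀu=2.581510  c=𝟙ᵀv=45.576432  D=ac−b²=1.936779
λ₁=(c·0.071−b)/D = (45.576432·0.071−2.581510)/1.936779 = 0.337889
λ₂=(a−b·0.071)/D = (0.188715−2.581510·0.071)/1.936779 = 0.002803
w* = 0.337889·u + 0.002803·v:
  w_0 = 0.337889·0.9365 + 0.002803·16.1958 = 0.3618  (Lockheed)
  w_1 = 0.337889·0.4883 + 0.002803·18.2519 = 0.2161  (Starbucks)
  w_2 = 0.337889·1.1567 + 0.002803·11.1288 = 0.4220  (Intel)
Σw_i=1.0000  μᵀw=0.0710
σ²=wᵀΣw=λ₁·μ_p+λ₂ = 0.337889·0.071 + 0.002803 = 0.026793 ≈ 0.0268


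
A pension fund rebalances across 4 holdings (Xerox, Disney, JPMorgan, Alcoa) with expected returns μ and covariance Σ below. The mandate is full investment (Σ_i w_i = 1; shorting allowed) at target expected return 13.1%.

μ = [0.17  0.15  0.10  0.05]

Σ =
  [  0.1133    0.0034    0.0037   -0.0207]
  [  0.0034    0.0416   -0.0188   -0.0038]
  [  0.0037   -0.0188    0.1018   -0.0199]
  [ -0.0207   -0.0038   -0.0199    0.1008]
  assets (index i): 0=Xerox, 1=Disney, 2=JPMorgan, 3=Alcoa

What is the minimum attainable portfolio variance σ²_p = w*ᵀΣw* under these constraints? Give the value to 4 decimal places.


x=Σ⁻¹μ = [1.5516  4.5241  2.0324  1.3865]
y=Σ⁻¹𝟙 = [10.3204  33.3049  18.9282  17.0324]
a=μᵀx=1.214959  b=𝟙ᵀx=9.494637  c=𝟙ᵀy=79.585832  D=ac−b²=6.545393
λ₁=(c·0.131−b)/D = (79.585832·0.131−9.494637)/6.545393 = 0.142254
λ₂=(a−b·0.131)/D = (1.214959−9.494637·0.131)/6.545393 = -0.004406
w* = 0.142254·x + -0.004406·y:
  w_0 = 0.142254·1.5516 + -0.004406·10.3204 = 0.1753  (Xerox)
  w_1 = 0.142254·4.5241 + -0.004406·33.3049 = 0.4968  (Disney)
  w_2 = 0.142254·2.0324 + -0.004406·18.9282 = 0.2057  (JPMorgan)
  w_3 = 0.142254·1.3865 + -0.004406·17.0324 = 0.1222  (Alcoa)
Σw_i=1.0000  μᵀw=0.1310
σ²=wᵀΣw=λ₁·μ_p+λ₂ = 0.142254·0.131 + -0.004406 = 0.014229 ≈ 0.0142

0.0142


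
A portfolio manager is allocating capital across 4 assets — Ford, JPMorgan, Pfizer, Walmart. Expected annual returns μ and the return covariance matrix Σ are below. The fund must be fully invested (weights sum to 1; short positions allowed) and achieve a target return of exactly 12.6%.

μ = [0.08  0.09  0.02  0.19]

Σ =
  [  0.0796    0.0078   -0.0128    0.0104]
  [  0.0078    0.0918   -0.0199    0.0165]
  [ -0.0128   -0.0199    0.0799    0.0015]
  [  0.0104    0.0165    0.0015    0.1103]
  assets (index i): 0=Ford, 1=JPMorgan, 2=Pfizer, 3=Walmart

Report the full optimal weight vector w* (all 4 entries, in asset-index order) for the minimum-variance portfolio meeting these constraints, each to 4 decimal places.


u=Σ⁻¹μ = [0.8188  0.7539  0.5406  1.5252]
v=Σ⁻¹𝟙 = [13.4342  12.5660  17.6909  5.6791]
a=μᵀu=0.433962  b=𝟙ᵀu=3.638531  c=𝟙ᵀv=49.370245  D=ac−b²=8.185883
λ₁=(c·0.126−b)/D = (49.370245·0.126−3.638531)/8.185883 = 0.315436
λ₂=(a−b·0.126)/D = (0.433962−3.638531·0.126)/8.185883 = -0.002992
w* = 0.315436·u + -0.002992·v:
  w_0 = 0.315436·0.8188 + -0.002992·13.4342 = 0.2181  (Ford)
  w_1 = 0.315436·0.7539 + -0.002992·12.5660 = 0.2002  (JPMorgan)
  w_2 = 0.315436·0.5406 + -0.002992·17.6909 = 0.1176  (Pfizer)
  w_3 = 0.315436·1.5252 + -0.002992·5.6791 = 0.4641  (Walmart)
Σw_i=1.0000  μᵀw=0.1260
σ²=wᵀΣw=λ₁·μ_p+λ₂ = 0.315436·0.126 + -0.002992 = 0.036753 ≈ 0.0368

0.2181  0.2002  0.1176  0.4641


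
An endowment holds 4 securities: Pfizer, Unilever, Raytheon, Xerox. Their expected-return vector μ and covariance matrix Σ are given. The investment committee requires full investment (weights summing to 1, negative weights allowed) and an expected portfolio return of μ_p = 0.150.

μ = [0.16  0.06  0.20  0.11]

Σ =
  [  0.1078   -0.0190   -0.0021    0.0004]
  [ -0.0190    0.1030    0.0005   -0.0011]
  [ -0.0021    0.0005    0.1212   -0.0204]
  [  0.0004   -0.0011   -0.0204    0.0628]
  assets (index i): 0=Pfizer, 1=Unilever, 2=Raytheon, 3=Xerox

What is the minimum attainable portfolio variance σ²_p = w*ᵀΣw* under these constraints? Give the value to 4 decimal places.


0.0230

g=Σ⁻¹μ = [1.6758  0.9075  2.0852  2.4342]
h=Σ⁻¹𝟙 = [11.5454  11.9937  11.7469  19.8760]
a=μᵀg=1.007366  b=𝟙ᵀg=7.102621  c=𝟙ᵀh=55.161983  D=ac−b²=5.121076
λ₁=(c·0.150−b)/D = (55.161983·0.150−7.102621)/5.121076 = 0.228795
λ₂=(a−b·0.150)/D = (1.007366−7.102621·0.150)/5.121076 = -0.011331
w* = 0.228795·g + -0.011331·h:
  w_0 = 0.228795·1.6758 + -0.011331·11.5454 = 0.2526  (Pfizer)
  w_1 = 0.228795·0.9075 + -0.011331·11.9937 = 0.0717  (Unilever)
  w_2 = 0.228795·2.0852 + -0.011331·11.7469 = 0.3440  (Raytheon)
  w_3 = 0.228795·2.4342 + -0.011331·19.8760 = 0.3317  (Xerox)
Σw_i=1.0000  μᵀw=0.1500
σ²=wᵀΣw=λ₁·μ_p+λ₂ = 0.228795·0.150 + -0.011331 = 0.022988 ≈ 0.0230


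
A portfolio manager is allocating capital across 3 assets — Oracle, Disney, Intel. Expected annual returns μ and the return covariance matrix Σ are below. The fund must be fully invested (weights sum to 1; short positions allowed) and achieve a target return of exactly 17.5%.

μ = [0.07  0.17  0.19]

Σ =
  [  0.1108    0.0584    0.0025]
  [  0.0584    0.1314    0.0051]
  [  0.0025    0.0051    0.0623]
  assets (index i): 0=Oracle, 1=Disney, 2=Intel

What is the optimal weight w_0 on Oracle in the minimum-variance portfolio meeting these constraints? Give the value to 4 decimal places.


g=Σ⁻¹μ = [-0.0736  1.2118  2.9535]
h=Σ⁻¹𝟙 = [6.5054  4.1193  15.4531]
a=μᵀg=0.762027  b=𝟙ᵀg=4.091745  c=𝟙ᵀh=26.077802  D=ac−b²=3.129612
λ₁=(c·0.175−b)/D = (26.077802·0.175−4.091745)/3.129612 = 0.150776
λ₂=(a−b·0.175)/D = (0.762027−4.091745·0.175)/3.129612 = 0.014689
w* = 0.150776·g + 0.014689·h:
  w_0 = 0.150776·-0.0736 + 0.014689·6.5054 = 0.0845  (Oracle)
  w_1 = 0.150776·1.2118 + 0.014689·4.1193 = 0.2432  (Disney)
  w_2 = 0.150776·2.9535 + 0.014689·15.4531 = 0.6723  (Intel)
Σw_i=1.0000  μᵀw=0.1750
σ²=wᵀΣw=λ₁·μ_p+λ₂ = 0.150776·0.175 + 0.014689 = 0.041075 ≈ 0.0411

0.0845


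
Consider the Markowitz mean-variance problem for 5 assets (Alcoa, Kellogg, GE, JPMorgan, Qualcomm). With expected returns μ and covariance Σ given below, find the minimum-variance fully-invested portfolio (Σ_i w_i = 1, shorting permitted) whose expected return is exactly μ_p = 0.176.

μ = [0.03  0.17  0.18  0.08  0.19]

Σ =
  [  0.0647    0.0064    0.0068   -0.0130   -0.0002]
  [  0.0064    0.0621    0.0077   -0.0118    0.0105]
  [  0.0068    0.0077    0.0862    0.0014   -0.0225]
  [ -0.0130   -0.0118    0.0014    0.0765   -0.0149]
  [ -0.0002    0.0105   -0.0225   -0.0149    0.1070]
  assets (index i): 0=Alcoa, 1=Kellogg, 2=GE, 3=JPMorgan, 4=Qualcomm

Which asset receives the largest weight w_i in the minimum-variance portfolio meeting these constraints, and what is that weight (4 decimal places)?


u=Σ⁻¹μ = [0.3597  2.3656  2.4223  1.8784  2.3152]
v=Σ⁻¹𝟙 = [16.9205  14.5033  12.1259  20.5662  13.3679]
a=μᵀu=1.439097  b=𝟙ᵀu=9.341037  c=𝟙ᵀv=77.483794  D=ac−b²=24.251727
λ₁=(c·0.176−b)/D = (77.483794·0.176−9.341037)/24.251727 = 0.177147
λ₂=(a−b·0.176)/D = (1.439097−9.341037·0.176)/24.251727 = -0.008450
w* = 0.177147·u + -0.008450·v:
  w_0 = 0.177147·0.3597 + -0.008450·16.9205 = -0.0793  (Alcoa)
  w_1 = 0.177147·2.3656 + -0.008450·14.5033 = 0.2965  (Kellogg)
  w_2 = 0.177147·2.4223 + -0.008450·12.1259 = 0.3266  (GE)
  w_3 = 0.177147·1.8784 + -0.008450·20.5662 = 0.1590  (JPMorgan)
  w_4 = 0.177147·2.3152 + -0.008450·13.3679 = 0.2972  (Qualcomm)
Σw_i=1.0000  μᵀw=0.1760
σ²=wᵀΣw=λ₁·μ_p+λ₂ = 0.177147·0.176 + -0.008450 = 0.022728 ≈ 0.0227

GE (0.3266)


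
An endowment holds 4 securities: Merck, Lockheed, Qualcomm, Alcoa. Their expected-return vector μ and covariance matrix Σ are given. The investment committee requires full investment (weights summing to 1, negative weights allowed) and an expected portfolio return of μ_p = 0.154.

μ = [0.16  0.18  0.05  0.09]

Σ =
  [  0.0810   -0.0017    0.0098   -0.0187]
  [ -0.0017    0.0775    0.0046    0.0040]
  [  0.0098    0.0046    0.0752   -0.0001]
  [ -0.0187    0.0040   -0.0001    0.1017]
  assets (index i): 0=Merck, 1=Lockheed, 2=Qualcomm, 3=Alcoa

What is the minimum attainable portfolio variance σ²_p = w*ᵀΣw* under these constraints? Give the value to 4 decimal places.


g=Σ⁻¹μ = [2.2759  2.2963  0.2295  1.2133]
h=Σ⁻¹𝟙 = [14.0566  11.9563  10.7506  11.9578]
a=μᵀg=0.898137  b=𝟙ᵀg=6.014910  c=𝟙ᵀh=48.721201  D=ac−b²=7.579167
λ₁=(c·0.154−b)/D = (48.721201·0.154−6.014910)/7.579167 = 0.196348
λ₂=(a−b·0.154)/D = (0.898137−6.014910·0.154)/7.579167 = -0.003715
w* = 0.196348·g + -0.003715·h:
  w_0 = 0.196348·2.2759 + -0.003715·14.0566 = 0.3946  (Merck)
  w_1 = 0.196348·2.2963 + -0.003715·11.9563 = 0.4064  (Lockheed)
  w_2 = 0.196348·0.2295 + -0.003715·10.7506 = 0.0051  (Qualcomm)
  w_3 = 0.196348·1.2133 + -0.003715·11.9578 = 0.1938  (Alcoa)
Σw_i=1.0000  μᵀw=0.1540
σ²=wᵀΣw=λ₁·μ_p+λ₂ = 0.196348·0.154 + -0.003715 = 0.026522 ≈ 0.0265

0.0265


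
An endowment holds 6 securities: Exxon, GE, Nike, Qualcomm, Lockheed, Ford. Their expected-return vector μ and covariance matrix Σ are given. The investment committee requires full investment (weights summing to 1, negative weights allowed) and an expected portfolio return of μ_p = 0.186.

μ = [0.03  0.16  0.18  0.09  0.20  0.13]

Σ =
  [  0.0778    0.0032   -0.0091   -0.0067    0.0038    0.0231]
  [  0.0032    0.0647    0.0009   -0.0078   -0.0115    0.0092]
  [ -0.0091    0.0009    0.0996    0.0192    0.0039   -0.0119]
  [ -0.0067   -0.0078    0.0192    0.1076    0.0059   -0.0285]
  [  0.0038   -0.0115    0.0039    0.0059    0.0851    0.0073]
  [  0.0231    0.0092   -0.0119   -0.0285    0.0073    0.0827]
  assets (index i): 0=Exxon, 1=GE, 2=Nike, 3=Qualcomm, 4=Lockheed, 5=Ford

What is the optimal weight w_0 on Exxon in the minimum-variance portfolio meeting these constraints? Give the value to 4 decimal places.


-0.1357

u=Σ⁻¹μ = [-0.0555  2.7741  1.6798  1.0417  2.4355  1.6645]
v=Σ⁻¹𝟙 = [10.2344  16.5694  9.4981  11.9694  11.2480  11.8887]
a=μᵀu=1.541809  b=𝟙ᵀu=9.540184  c=𝟙ᵀv=71.408068  D=ac−b²=19.082475
λ₁=(c·0.186−b)/D = (71.408068·0.186−9.540184)/19.082475 = 0.196081
λ₂=(a−b·0.186)/D = (1.541809−9.540184·0.186)/19.082475 = -0.012193
w* = 0.196081·u + -0.012193·v:
  w_0 = 0.196081·-0.0555 + -0.012193·10.2344 = -0.1357  (Exxon)
  w_1 = 0.196081·2.7741 + -0.012193·16.5694 = 0.3419  (GE)
  w_2 = 0.196081·1.6798 + -0.012193·9.4981 = 0.2136  (Nike)
  w_3 = 0.196081·1.0417 + -0.012193·11.9694 = 0.0583  (Qualcomm)
  w_4 = 0.196081·2.4355 + -0.012193·11.2480 = 0.3404  (Lockheed)
  w_5 = 0.196081·1.6645 + -0.012193·11.8887 = 0.1814  (Ford)
Σw_i=1.0000  μᵀw=0.1860
σ²=wᵀΣw=λ₁·μ_p+λ₂ = 0.196081·0.186 + -0.012193 = 0.024278 ≈ 0.0243


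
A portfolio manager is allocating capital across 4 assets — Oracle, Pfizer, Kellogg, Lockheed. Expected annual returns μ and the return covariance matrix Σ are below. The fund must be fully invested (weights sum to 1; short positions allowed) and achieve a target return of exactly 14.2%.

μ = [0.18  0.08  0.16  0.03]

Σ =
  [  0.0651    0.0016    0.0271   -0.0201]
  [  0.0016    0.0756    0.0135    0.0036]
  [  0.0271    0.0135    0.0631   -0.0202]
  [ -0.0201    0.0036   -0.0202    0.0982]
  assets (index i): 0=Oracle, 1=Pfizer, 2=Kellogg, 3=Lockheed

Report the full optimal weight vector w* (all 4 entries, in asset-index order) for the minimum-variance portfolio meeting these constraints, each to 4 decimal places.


u=Σ⁻¹μ = [2.3726  0.6438  1.7392  1.1253]
v=Σ⁻¹𝟙 = [14.7393  9.9876  12.2993  15.3641]
a=μᵀu=0.790601  b=𝟙ᵀu=5.880890  c=𝟙ᵀv=52.390267  D=ac−b²=6.834925
λ₁=(c·0.142−b)/D = (52.390267·0.142−5.880890)/6.834925 = 0.228024
λ₂=(a−b·0.142)/D = (0.790601−5.880890·0.142)/6.834925 = -0.006509
w* = 0.228024·u + -0.006509·v:
  w_0 = 0.228024·2.3726 + -0.006509·14.7393 = 0.4451  (Oracle)
  w_1 = 0.228024·0.6438 + -0.006509·9.9876 = 0.0818  (Pfizer)
  w_2 = 0.228024·1.7392 + -0.006509·12.2993 = 0.3165  (Kellogg)
  w_3 = 0.228024·1.1253 + -0.006509·15.3641 = 0.1566  (Lockheed)
Σw_i=1.0000  μᵀw=0.1420
σ²=wᵀΣw=λ₁·μ_p+λ₂ = 0.228024·0.142 + -0.006509 = 0.025871 ≈ 0.0259

0.4451  0.0818  0.3165  0.1566


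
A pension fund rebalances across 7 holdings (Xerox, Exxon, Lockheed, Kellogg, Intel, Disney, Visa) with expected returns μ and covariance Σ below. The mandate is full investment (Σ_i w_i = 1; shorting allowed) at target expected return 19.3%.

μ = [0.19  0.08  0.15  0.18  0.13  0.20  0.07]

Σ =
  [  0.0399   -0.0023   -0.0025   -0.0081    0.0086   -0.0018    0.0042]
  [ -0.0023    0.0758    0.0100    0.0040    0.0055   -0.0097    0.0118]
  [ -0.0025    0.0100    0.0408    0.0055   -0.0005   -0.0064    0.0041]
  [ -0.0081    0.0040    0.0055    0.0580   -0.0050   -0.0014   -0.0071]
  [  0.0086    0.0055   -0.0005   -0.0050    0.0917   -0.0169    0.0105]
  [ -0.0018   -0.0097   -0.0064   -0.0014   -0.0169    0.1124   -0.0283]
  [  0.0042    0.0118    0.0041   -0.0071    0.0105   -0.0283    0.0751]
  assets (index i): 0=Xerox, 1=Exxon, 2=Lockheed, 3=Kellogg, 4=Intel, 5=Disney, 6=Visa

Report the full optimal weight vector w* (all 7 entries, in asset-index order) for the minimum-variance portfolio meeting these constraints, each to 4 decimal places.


0.4384  -0.0876  0.2191  0.2718  0.0522  0.1593  -0.0532

x=Σ⁻¹μ = [5.4584  0.5445  3.6540  3.8627  1.4377  2.7770  1.5524]
y=Σ⁻¹𝟙 = [28.2274  8.8875  22.3377  21.7527  10.3617  17.3083  16.2511]
a=μᵀx=3.174993  b=𝟙ᵀx=19.286604  c=𝟙ᵀy=125.126414  D=ac−b²=25.302338
λ₁=(c·0.193−b)/D = (125.126414·0.193−19.286604)/25.302338 = 0.192188
λ₂=(a−b·0.193)/D = (3.174993−19.286604·0.193)/25.302338 = -0.021631
w* = 0.192188·x + -0.021631·y:
  w_0 = 0.192188·5.4584 + -0.021631·28.2274 = 0.4384  (Xerox)
  w_1 = 0.192188·0.5445 + -0.021631·8.8875 = -0.0876  (Exxon)
  w_2 = 0.192188·3.6540 + -0.021631·22.3377 = 0.2191  (Lockheed)
  w_3 = 0.192188·3.8627 + -0.021631·21.7527 = 0.2718  (Kellogg)
  w_4 = 0.192188·1.4377 + -0.021631·10.3617 = 0.0522  (Intel)
  w_5 = 0.192188·2.7770 + -0.021631·17.3083 = 0.1593  (Disney)
  w_6 = 0.192188·1.5524 + -0.021631·16.2511 = -0.0532  (Visa)
Σw_i=1.0000  μᵀw=0.1930
σ²=wᵀΣw=λ₁·μ_p+λ₂ = 0.192188·0.193 + -0.021631 = 0.015461 ≈ 0.0155


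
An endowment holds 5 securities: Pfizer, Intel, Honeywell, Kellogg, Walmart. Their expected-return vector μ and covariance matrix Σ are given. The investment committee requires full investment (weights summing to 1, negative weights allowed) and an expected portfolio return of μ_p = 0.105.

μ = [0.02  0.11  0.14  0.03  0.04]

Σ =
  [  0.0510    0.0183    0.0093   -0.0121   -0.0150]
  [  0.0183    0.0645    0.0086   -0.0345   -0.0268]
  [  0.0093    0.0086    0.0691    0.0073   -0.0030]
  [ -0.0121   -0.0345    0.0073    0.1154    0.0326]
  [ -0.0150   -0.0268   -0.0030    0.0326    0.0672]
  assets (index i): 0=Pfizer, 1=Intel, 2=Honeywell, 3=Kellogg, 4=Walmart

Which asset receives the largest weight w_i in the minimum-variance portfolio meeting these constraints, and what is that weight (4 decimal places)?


p=Σ⁻¹μ = [-0.2748  2.3339  1.7838  0.4401  1.3308]
q=Σ⁻¹𝟙 = [18.7589  24.7449  8.7916  10.6479  24.1637]
a=μᵀp=0.567408  b=𝟙ᵀp=5.613917  c=𝟙ᵀq=87.106863  D=ac−b²=17.909057
λ₁=(c·0.105−b)/D = (87.106863·0.105−5.613917)/17.909057 = 0.197236
λ₂=(a−b·0.105)/D = (0.567408−5.613917·0.105)/17.909057 = -0.001231
w* = 0.197236·p + -0.001231·q:
  w_0 = 0.197236·-0.2748 + -0.001231·18.7589 = -0.0773  (Pfizer)
  w_1 = 0.197236·2.3339 + -0.001231·24.7449 = 0.4299  (Intel)
  w_2 = 0.197236·1.7838 + -0.001231·8.7916 = 0.3410  (Honeywell)
  w_3 = 0.197236·0.4401 + -0.001231·10.6479 = 0.0737  (Kellogg)
  w_4 = 0.197236·1.3308 + -0.001231·24.1637 = 0.2327  (Walmart)
Σw_i=1.0000  μᵀw=0.1050
σ²=wᵀΣw=λ₁·μ_p+λ₂ = 0.197236·0.105 + -0.001231 = 0.019478 ≈ 0.0195

Intel (0.4299)


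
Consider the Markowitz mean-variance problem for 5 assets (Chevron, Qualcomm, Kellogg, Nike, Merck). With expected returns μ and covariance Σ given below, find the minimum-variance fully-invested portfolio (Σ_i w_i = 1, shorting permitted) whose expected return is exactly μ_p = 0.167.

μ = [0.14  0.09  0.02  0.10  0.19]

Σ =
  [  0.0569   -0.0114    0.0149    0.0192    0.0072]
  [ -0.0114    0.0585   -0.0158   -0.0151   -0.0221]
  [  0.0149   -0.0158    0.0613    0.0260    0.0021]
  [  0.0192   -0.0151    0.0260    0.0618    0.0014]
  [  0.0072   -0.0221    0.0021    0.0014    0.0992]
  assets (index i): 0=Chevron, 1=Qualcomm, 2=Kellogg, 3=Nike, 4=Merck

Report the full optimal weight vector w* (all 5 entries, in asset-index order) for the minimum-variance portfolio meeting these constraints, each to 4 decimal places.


x=Σ⁻¹μ = [2.2737  3.3113  -0.1991  1.7487  2.4675]
y=Σ⁻¹𝟙 = [13.7396  33.3989  15.4262  13.2205  16.0110]
a=μᵀx=1.256056  b=𝟙ᵀx=9.602108  c=𝟙ᵀy=91.796226  D=ac−b²=23.100728
λ₁=(c·0.167−b)/D = (91.796226·0.167−9.602108)/23.100728 = 0.247952
λ₂=(a−b·0.167)/D = (1.256056−9.602108·0.167)/23.100728 = -0.015043
w* = 0.247952·x + -0.015043·y:
  w_0 = 0.247952·2.2737 + -0.015043·13.7396 = 0.3571  (Chevron)
  w_1 = 0.247952·3.3113 + -0.015043·33.3989 = 0.3186  (Qualcomm)
  w_2 = 0.247952·-0.1991 + -0.015043·15.4262 = -0.2814  (Kellogg)
  w_3 = 0.247952·1.7487 + -0.015043·13.2205 = 0.2347  (Nike)
  w_4 = 0.247952·2.4675 + -0.015043·16.0110 = 0.3710  (Merck)
Σw_i=1.0000  μᵀw=0.1670
σ²=wᵀΣw=λ₁·μ_p+λ₂ = 0.247952·0.167 + -0.015043 = 0.026365 ≈ 0.0264

0.3571  0.3186  -0.2814  0.2347  0.3710


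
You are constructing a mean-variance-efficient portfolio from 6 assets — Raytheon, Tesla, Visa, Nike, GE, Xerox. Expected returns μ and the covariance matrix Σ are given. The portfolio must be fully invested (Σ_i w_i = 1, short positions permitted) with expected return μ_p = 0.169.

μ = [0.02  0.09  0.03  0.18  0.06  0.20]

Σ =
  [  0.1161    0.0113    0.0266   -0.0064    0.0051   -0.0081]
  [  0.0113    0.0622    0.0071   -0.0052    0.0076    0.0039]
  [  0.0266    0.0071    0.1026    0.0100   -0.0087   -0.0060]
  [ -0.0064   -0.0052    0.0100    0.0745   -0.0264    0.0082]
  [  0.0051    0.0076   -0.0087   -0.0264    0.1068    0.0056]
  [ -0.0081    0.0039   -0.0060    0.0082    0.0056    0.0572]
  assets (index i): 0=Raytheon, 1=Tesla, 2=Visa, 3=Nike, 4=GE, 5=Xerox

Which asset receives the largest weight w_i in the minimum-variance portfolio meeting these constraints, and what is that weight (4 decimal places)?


p=Σ⁻¹μ = [0.3263  1.2803  0.1295  2.5130  0.9286  3.0178]
q=Σ⁻¹𝟙 = [7.1061  12.9448  7.2772  16.5886  12.0193  14.8147]
a=μᵀp=1.237263  b=𝟙ᵀp=8.195528  c=𝟙ᵀq=70.750805  D=ac−b²=20.370653
λ₁=(c·0.169−b)/D = (70.750805·0.169−8.195528)/20.370653 = 0.184646
λ₂=(a−b·0.169)/D = (1.237263−8.195528·0.169)/20.370653 = -0.007255
w* = 0.184646·p + -0.007255·q:
  w_0 = 0.184646·0.3263 + -0.007255·7.1061 = 0.0087  (Raytheon)
  w_1 = 0.184646·1.2803 + -0.007255·12.9448 = 0.1425  (Tesla)
  w_2 = 0.184646·0.1295 + -0.007255·7.2772 = -0.0289  (Visa)
  w_3 = 0.184646·2.5130 + -0.007255·16.5886 = 0.3437  (Nike)
  w_4 = 0.184646·0.9286 + -0.007255·12.0193 = 0.0843  (GE)
  w_5 = 0.184646·3.0178 + -0.007255·14.8147 = 0.4498  (Xerox)
Σw_i=1.0000  μᵀw=0.1690
σ²=wᵀΣw=λ₁·μ_p+λ₂ = 0.184646·0.169 + -0.007255 = 0.023951 ≈ 0.0240

Xerox (0.4498)


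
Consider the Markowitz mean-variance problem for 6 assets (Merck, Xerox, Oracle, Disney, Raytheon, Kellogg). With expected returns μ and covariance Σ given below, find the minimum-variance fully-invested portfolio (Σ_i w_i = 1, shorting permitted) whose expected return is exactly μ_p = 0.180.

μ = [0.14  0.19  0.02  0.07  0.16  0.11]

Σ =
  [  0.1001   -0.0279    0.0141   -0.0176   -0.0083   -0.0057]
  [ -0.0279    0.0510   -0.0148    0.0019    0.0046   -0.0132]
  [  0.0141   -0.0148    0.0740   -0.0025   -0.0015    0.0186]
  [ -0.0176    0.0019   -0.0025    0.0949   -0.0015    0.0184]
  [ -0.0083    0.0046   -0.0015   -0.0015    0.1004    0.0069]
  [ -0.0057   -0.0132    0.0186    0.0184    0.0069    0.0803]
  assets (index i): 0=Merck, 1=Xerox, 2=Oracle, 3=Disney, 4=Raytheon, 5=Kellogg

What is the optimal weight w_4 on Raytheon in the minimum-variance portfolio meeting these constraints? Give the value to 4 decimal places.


0.1220

u=Σ⁻¹μ = [3.4571  6.1256  0.3368  0.8573  1.4639  2.2220]
v=Σ⁻¹𝟙 = [22.2487  38.0639  14.0842  11.8045  9.5141  13.5049]
a=μᵀu=2.193256  b=𝟙ᵀu=14.462762  c=𝟙ᵀv=109.220355  D=ac−b²=30.376692
λ₁=(c·0.180−b)/D = (109.220355·0.180−14.462762)/30.376692 = 0.171082
λ₂=(a−b·0.180)/D = (2.193256−14.462762·0.180)/30.376692 = -0.013499
w* = 0.171082·u + -0.013499·v:
  w_0 = 0.171082·3.4571 + -0.013499·22.2487 = 0.2911  (Merck)
  w_1 = 0.171082·6.1256 + -0.013499·38.0639 = 0.5342  (Xerox)
  w_2 = 0.171082·0.3368 + -0.013499·14.0842 = -0.1325  (Oracle)
  w_3 = 0.171082·0.8573 + -0.013499·11.8045 = -0.0127  (Disney)
  w_4 = 0.171082·1.4639 + -0.013499·9.5141 = 0.1220  (Raytheon)
  w_5 = 0.171082·2.2220 + -0.013499·13.5049 = 0.1978  (Kellogg)
Σw_i=1.0000  μᵀw=0.1800
σ²=wᵀΣw=λ₁·μ_p+λ₂ = 0.171082·0.180 + -0.013499 = 0.017296 ≈ 0.0173


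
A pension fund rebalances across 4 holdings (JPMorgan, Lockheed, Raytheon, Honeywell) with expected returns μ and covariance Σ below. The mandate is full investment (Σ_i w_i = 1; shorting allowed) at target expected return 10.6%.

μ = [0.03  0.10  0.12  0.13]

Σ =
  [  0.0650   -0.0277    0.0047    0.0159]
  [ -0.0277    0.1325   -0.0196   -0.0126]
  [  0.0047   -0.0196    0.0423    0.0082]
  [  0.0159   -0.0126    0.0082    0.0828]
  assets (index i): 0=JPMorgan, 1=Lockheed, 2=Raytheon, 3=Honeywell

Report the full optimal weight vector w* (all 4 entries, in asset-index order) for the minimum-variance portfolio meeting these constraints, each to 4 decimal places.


0.1261  0.2255  0.4621  0.1863

p=Σ⁻¹μ = [0.5187  1.4663  3.1916  1.3775]
q=Σ⁻¹𝟙 = [18.2778  16.2293  27.5185  8.3118]
a=μᵀp=0.724254  b=𝟙ᵀp=6.554027  c=𝟙ᵀq=70.337477  D=ac−b²=7.986957
λ₁=(c·0.106−b)/D = (70.337477·0.106−6.554027)/7.986957 = 0.112902
λ₂=(a−b·0.106)/D = (0.724254−6.554027·0.106)/7.986957 = 0.003697
w* = 0.112902·p + 0.003697·q:
  w_0 = 0.112902·0.5187 + 0.003697·18.2778 = 0.1261  (JPMorgan)
  w_1 = 0.112902·1.4663 + 0.003697·16.2293 = 0.2255  (Lockheed)
  w_2 = 0.112902·3.1916 + 0.003697·27.5185 = 0.4621  (Raytheon)
  w_3 = 0.112902·1.3775 + 0.003697·8.3118 = 0.1863  (Honeywell)
Σw_i=1.0000  μᵀw=0.1060
σ²=wᵀΣw=λ₁·μ_p+λ₂ = 0.112902·0.106 + 0.003697 = 0.015665 ≈ 0.0157


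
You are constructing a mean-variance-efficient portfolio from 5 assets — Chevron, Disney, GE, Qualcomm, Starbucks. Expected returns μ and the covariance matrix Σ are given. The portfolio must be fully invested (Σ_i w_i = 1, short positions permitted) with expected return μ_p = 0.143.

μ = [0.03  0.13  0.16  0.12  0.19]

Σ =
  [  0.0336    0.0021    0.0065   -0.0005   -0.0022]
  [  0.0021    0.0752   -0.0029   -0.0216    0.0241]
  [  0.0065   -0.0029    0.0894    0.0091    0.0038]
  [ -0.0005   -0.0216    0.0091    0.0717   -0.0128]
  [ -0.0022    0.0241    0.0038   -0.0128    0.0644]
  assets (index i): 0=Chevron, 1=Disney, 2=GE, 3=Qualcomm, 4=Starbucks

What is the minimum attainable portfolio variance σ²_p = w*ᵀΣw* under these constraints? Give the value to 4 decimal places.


g=Σ⁻¹μ = [0.7399  1.5779  1.4167  2.4730  2.7930]
h=Σ⁻¹𝟙 = [28.8568  13.7302  6.8524  20.0862  14.9635]
a=μᵀg=1.281421  b=𝟙ᵀg=9.000422  c=𝟙ᵀh=84.489092  D=ac−b²=27.258466
λ₁=(c·0.143−b)/D = (84.489092·0.143−9.000422)/27.258466 = 0.113048
λ₂=(a−b·0.143)/D = (1.281421−9.000422·0.143)/27.258466 = -0.000207
w* = 0.113048·g + -0.000207·h:
  w_0 = 0.113048·0.7399 + -0.000207·28.8568 = 0.0777  (Chevron)
  w_1 = 0.113048·1.5779 + -0.000207·13.7302 = 0.1755  (Disney)
  w_2 = 0.113048·1.4167 + -0.000207·6.8524 = 0.1587  (GE)
  w_3 = 0.113048·2.4730 + -0.000207·20.0862 = 0.2754  (Qualcomm)
  w_4 = 0.113048·2.7930 + -0.000207·14.9635 = 0.3127  (Starbucks)
Σw_i=1.0000  μᵀw=0.1430
σ²=wᵀΣw=λ₁·μ_p+λ₂ = 0.113048·0.143 + -0.000207 = 0.015959 ≈ 0.0160

0.0160


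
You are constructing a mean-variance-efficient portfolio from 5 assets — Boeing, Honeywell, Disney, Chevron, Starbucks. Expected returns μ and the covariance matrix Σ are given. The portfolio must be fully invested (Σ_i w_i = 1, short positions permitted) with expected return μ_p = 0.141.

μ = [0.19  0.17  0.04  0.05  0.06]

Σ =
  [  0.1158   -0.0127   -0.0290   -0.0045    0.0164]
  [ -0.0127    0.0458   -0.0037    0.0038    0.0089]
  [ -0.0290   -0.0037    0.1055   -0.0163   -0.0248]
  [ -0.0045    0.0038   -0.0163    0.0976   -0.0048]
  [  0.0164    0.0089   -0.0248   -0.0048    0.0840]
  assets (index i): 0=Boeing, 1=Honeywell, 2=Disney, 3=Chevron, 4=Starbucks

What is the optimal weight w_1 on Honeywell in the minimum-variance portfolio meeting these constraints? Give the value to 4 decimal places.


x=Σ⁻¹μ = [2.4638  4.4072  1.3673  0.6930  0.2096]
y=Σ⁻¹𝟙 = [14.8547  23.8440  19.6207  13.9219  13.0665]
a=μᵀx=1.319255  b=𝟙ᵀx=9.140799  c=𝟙ᵀy=85.307917  D=ac−b²=28.988724
λ₁=(c·0.141−b)/D = (85.307917·0.141−9.140799)/28.988724 = 0.099612
λ₂=(a−b·0.141)/D = (1.319255−9.140799·0.141)/28.988724 = 0.001049
w* = 0.099612·x + 0.001049·y:
  w_0 = 0.099612·2.4638 + 0.001049·14.8547 = 0.2610  (Boeing)
  w_1 = 0.099612·4.4072 + 0.001049·23.8440 = 0.4640  (Honeywell)
  w_2 = 0.099612·1.3673 + 0.001049·19.6207 = 0.1568  (Disney)
  w_3 = 0.099612·0.6930 + 0.001049·13.9219 = 0.0836  (Chevron)
  w_4 = 0.099612·0.2096 + 0.001049·13.0665 = 0.0346  (Starbucks)
Σw_i=1.0000  μᵀw=0.1410
σ²=wᵀΣw=λ₁·μ_p+λ₂ = 0.099612·0.141 + 0.001049 = 0.015094 ≈ 0.0151

0.4640


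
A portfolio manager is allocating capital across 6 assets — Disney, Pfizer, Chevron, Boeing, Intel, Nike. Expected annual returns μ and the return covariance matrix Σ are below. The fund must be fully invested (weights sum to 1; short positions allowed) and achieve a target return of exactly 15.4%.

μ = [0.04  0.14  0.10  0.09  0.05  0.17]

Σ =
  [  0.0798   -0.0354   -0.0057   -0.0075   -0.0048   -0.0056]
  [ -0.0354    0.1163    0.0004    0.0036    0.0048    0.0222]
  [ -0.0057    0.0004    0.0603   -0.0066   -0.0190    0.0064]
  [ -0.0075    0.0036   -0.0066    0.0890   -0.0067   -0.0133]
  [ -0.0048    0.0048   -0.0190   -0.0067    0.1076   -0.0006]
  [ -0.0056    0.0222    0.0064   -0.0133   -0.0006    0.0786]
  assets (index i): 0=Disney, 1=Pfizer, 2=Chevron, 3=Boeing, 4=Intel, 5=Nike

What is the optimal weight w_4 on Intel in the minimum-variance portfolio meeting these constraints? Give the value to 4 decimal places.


g=Σ⁻¹μ = [1.5254  1.1795  2.0556  1.6232  0.9556  2.0530]
h=Σ⁻¹𝟙 = [22.9927  12.0461  24.0892  17.4183  15.1875  12.0603]
a=μᵀg=0.974584  b=𝟙ᵀg=9.392349  c=𝟙ᵀh=103.794020  D=ac−b²=12.939774
λ₁=(c·0.154−b)/D = (103.794020·0.154−9.392349)/12.939774 = 0.509432
λ₂=(a−b·0.154)/D = (0.974584−9.392349·0.154)/12.939774 = -0.036464
w* = 0.509432·g + -0.036464·h:
  w_0 = 0.509432·1.5254 + -0.036464·22.9927 = -0.0613  (Disney)
  w_1 = 0.509432·1.1795 + -0.036464·12.0461 = 0.1616  (Pfizer)
  w_2 = 0.509432·2.0556 + -0.036464·24.0892 = 0.1688  (Chevron)
  w_3 = 0.509432·1.6232 + -0.036464·17.4183 = 0.1918  (Boeing)
  w_4 = 0.509432·0.9556 + -0.036464·15.1875 = -0.0670  (Intel)
  w_5 = 0.509432·2.0530 + -0.036464·12.0603 = 0.6061  (Nike)
Σw_i=1.0000  μᵀw=0.1540
σ²=wᵀΣw=λ₁·μ_p+λ₂ = 0.509432·0.154 + -0.036464 = 0.041988 ≈ 0.0420

-0.0670


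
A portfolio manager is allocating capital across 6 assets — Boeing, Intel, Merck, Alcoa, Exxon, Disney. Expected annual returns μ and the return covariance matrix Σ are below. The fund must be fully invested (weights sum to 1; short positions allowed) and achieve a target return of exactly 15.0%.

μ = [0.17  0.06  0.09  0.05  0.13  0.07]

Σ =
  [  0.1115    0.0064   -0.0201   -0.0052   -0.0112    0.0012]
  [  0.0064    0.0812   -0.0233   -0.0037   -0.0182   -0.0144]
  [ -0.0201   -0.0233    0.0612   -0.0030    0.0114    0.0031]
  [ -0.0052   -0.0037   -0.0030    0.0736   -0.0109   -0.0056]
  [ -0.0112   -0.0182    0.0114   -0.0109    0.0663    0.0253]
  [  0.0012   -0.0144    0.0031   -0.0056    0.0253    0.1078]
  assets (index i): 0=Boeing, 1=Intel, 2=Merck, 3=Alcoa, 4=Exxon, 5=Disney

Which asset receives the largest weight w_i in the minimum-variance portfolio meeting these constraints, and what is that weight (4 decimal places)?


g=Σ⁻¹μ = [2.1872  1.9822  2.5213  1.4385  2.5669  0.2896]
h=Σ⁻¹𝟙 = [15.4763  26.1257  28.1869  20.7720  20.3519  8.0861]
a=μᵀg=1.143566  b=𝟙ᵀg=10.985700  c=𝟙ᵀh=118.998860  D=ac−b²=15.397466
λ₁=(c·0.150−b)/D = (118.998860·0.150−10.985700)/15.397466 = 0.445796
λ₂=(a−b·0.150)/D = (1.143566−10.985700·0.150)/15.397466 = -0.032751
w* = 0.445796·g + -0.032751·h:
  w_0 = 0.445796·2.1872 + -0.032751·15.4763 = 0.4682  (Boeing)
  w_1 = 0.445796·1.9822 + -0.032751·26.1257 = 0.0280  (Intel)
  w_2 = 0.445796·2.5213 + -0.032751·28.1869 = 0.2008  (Merck)
  w_3 = 0.445796·1.4385 + -0.032751·20.7720 = -0.0390  (Alcoa)
  w_4 = 0.445796·2.5669 + -0.032751·20.3519 = 0.4777  (Exxon)
  w_5 = 0.445796·0.2896 + -0.032751·8.0861 = -0.1357  (Disney)
Σw_i=1.0000  μᵀw=0.1500
σ²=wᵀΣw=λ₁·μ_p+λ₂ = 0.445796·0.150 + -0.032751 = 0.034118 ≈ 0.0341

Exxon (0.4777)


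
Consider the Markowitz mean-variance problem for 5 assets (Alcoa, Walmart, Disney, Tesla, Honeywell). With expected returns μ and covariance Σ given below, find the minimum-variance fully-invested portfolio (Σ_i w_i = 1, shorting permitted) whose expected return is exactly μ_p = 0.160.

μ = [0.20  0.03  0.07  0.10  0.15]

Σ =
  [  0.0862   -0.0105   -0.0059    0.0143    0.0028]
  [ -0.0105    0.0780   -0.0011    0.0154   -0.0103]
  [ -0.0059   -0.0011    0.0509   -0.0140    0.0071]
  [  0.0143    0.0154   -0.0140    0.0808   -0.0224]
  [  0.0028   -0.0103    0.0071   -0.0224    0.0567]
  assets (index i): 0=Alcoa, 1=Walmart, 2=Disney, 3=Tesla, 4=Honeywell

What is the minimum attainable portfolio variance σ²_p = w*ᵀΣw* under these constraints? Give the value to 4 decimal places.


0.0250

g=Σ⁻¹μ = [2.1057  0.7394  1.7126  1.9126  3.2170]
h=Σ⁻¹𝟙 = [11.0729  14.1864  22.9300  18.3519  24.0458]
a=μᵀg=1.237013  b=𝟙ᵀg=9.687326  c=𝟙ᵀh=90.586965  D=ac−b²=18.212942
λ₁=(c·0.160−b)/D = (90.586965·0.160−9.687326)/18.212942 = 0.263911
λ₂=(a−b·0.160)/D = (1.237013−9.687326·0.160)/18.212942 = -0.017183
w* = 0.263911·g + -0.017183·h:
  w_0 = 0.263911·2.1057 + -0.017183·11.0729 = 0.3654  (Alcoa)
  w_1 = 0.263911·0.7394 + -0.017183·14.1864 = -0.0486  (Walmart)
  w_2 = 0.263911·1.7126 + -0.017183·22.9300 = 0.0580  (Disney)
  w_3 = 0.263911·1.9126 + -0.017183·18.3519 = 0.1894  (Tesla)
  w_4 = 0.263911·3.2170 + -0.017183·24.0458 = 0.4358  (Honeywell)
Σw_i=1.0000  μᵀw=0.1600
σ²=wᵀΣw=λ₁·μ_p+λ₂ = 0.263911·0.160 + -0.017183 = 0.025042 ≈ 0.0250


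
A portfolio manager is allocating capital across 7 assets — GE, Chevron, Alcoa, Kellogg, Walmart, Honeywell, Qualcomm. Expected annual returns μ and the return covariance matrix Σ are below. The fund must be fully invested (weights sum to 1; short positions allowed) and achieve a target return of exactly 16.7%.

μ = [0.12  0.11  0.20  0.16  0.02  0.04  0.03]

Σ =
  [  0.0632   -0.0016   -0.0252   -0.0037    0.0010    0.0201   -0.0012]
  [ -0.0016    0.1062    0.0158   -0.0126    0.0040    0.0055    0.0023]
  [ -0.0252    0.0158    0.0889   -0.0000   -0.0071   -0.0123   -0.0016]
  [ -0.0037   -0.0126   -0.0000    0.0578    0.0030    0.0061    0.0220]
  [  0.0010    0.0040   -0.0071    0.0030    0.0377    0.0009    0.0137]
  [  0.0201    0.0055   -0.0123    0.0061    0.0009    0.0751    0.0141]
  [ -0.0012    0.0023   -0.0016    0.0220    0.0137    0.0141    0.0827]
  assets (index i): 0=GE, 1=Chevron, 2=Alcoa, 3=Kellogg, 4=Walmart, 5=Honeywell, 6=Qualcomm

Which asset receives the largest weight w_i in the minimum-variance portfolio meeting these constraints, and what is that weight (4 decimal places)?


g=Σ⁻¹μ = [3.3562  1.0201  3.0615  3.3950  0.8541  -0.1155  -0.5826]
h=Σ⁻¹𝟙 = [21.8379  7.4556  19.3651  17.2560  26.4203  7.9553  2.2525]
a=μᵀg=1.665447  b=𝟙ᵀg=10.988837  c=𝟙ᵀh=102.542687  D=ac−b²=50.024922
λ₁=(c·0.167−b)/D = (102.542687·0.167−10.988837)/50.024922 = 0.122655
λ₂=(a−b·0.167)/D = (1.665447−10.988837·0.167)/50.024922 = -0.003392
w* = 0.122655·g + -0.003392·h:
  w_0 = 0.122655·3.3562 + -0.003392·21.8379 = 0.3376  (GE)
  w_1 = 0.122655·1.0201 + -0.003392·7.4556 = 0.0998  (Chevron)
  w_2 = 0.122655·3.0615 + -0.003392·19.3651 = 0.3098  (Alcoa)
  w_3 = 0.122655·3.3950 + -0.003392·17.2560 = 0.3579  (Kellogg)
  w_4 = 0.122655·0.8541 + -0.003392·26.4203 = 0.0151  (Walmart)
  w_5 = 0.122655·-0.1155 + -0.003392·7.9553 = -0.0412  (Honeywell)
  w_6 = 0.122655·-0.5826 + -0.003392·2.2525 = -0.0791  (Qualcomm)
Σw_i=1.0000  μᵀw=0.1670
σ²=wᵀΣw=λ₁·μ_p+λ₂ = 0.122655·0.167 + -0.003392 = 0.017091 ≈ 0.0171

Kellogg (0.3579)


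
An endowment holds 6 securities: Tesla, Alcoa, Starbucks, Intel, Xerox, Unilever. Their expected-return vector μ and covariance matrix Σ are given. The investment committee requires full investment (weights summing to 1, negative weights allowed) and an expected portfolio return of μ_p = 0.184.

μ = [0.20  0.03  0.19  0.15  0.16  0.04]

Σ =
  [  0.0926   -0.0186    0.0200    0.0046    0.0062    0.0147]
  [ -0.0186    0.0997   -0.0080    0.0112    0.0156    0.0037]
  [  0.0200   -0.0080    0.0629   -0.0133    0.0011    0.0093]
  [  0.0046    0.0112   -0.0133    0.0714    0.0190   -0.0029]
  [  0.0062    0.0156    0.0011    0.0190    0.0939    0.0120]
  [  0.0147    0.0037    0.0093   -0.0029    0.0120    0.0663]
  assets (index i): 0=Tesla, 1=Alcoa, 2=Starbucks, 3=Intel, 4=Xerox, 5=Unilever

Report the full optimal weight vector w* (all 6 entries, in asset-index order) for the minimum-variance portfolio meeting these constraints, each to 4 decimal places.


0.1962  0.0257  0.4181  0.2890  0.1530  -0.0820

u=Σ⁻¹μ = [1.4299  0.4069  3.1090  2.2227  1.0906  -0.2727]
v=Σ⁻¹𝟙 = [6.5474  9.9160  16.4842  14.4427  4.0926  10.6566]
a=μᵀu=1.385897  b=𝟙ᵀu=7.986450  c=𝟙ᵀv=62.139531  D=ac−b²=22.335612
λ₁=(c·0.184−b)/D = (62.139531·0.184−7.986450)/22.335612 = 0.154338
λ₂=(a−b·0.184)/D = (1.385897−7.986450·0.184)/22.335612 = -0.003743
w* = 0.154338·u + -0.003743·v:
  w_0 = 0.154338·1.4299 + -0.003743·6.5474 = 0.1962  (Tesla)
  w_1 = 0.154338·0.4069 + -0.003743·9.9160 = 0.0257  (Alcoa)
  w_2 = 0.154338·3.1090 + -0.003743·16.4842 = 0.4181  (Starbucks)
  w_3 = 0.154338·2.2227 + -0.003743·14.4427 = 0.2890  (Intel)
  w_4 = 0.154338·1.0906 + -0.003743·4.0926 = 0.1530  (Xerox)
  w_5 = 0.154338·-0.2727 + -0.003743·10.6566 = -0.0820  (Unilever)
Σw_i=1.0000  μᵀw=0.1840
σ²=wᵀΣw=λ₁·μ_p+λ₂ = 0.154338·0.184 + -0.003743 = 0.024655 ≈ 0.0247


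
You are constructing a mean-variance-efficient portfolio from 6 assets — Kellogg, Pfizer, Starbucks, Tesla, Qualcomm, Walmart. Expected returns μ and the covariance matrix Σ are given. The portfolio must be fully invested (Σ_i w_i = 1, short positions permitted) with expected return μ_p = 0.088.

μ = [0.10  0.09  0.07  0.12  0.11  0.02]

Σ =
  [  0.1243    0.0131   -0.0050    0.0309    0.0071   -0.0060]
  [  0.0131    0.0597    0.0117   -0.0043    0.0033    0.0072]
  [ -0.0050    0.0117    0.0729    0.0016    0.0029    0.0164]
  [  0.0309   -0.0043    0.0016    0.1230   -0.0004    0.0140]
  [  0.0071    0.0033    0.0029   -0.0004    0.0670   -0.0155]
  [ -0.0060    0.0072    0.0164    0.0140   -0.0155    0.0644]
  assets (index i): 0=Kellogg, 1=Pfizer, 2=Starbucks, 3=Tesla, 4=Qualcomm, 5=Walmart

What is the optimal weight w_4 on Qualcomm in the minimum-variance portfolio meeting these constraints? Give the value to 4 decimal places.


p=Σ⁻¹μ = [0.4004  1.2413  0.6557  0.8893  1.5674  0.2260]
q=Σ⁻¹𝟙 = [5.6200  11.5053  7.9264  5.2848  17.0861  15.7102]
a=μᵀp=0.481309  b=𝟙ᵀp=4.980165  c=𝟙ᵀq=63.132692  D=ac−b²=5.584263
λ₁=(c·0.088−b)/D = (63.132692·0.088−4.980165)/5.584263 = 0.103060
λ₂=(a−b·0.088)/D = (0.481309−4.980165·0.088)/5.584263 = 0.007710
w* = 0.103060·p + 0.007710·q:
  w_0 = 0.103060·0.4004 + 0.007710·5.6200 = 0.0846  (Kellogg)
  w_1 = 0.103060·1.2413 + 0.007710·11.5053 = 0.2166  (Pfizer)
  w_2 = 0.103060·0.6557 + 0.007710·7.9264 = 0.1287  (Starbucks)
  w_3 = 0.103060·0.8893 + 0.007710·5.2848 = 0.1324  (Tesla)
  w_4 = 0.103060·1.5674 + 0.007710·17.0861 = 0.2933  (Qualcomm)
  w_5 = 0.103060·0.2260 + 0.007710·15.7102 = 0.1444  (Walmart)
Σw_i=1.0000  μᵀw=0.0880
σ²=wᵀΣw=λ₁·μ_p+λ₂ = 0.103060·0.088 + 0.007710 = 0.016779 ≈ 0.0168

0.2933
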